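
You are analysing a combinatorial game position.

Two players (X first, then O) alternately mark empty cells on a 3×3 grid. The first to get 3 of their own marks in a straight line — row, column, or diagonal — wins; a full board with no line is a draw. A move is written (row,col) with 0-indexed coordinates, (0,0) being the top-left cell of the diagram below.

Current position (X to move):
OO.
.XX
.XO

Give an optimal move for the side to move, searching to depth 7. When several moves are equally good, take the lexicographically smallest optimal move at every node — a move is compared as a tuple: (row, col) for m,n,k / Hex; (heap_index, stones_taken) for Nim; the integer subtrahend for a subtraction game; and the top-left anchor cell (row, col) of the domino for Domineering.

[OO./.XX/.XO] X move#1: (0,2):+1/OOX/.XX/.XO*, (1,0):+1/OO./XXX/.XO, (2,0):-1/OO./.XX/XXO
[OOX/.XX/.XO] O move#2: (1,0):-1/OOX/OXX/.XO*, (2,0):-1/OOX/.XX/OXO
[OOX/OXX/.XO] X move#3: (2,0):+1/OOX/OXX/XXO*
[OOX/OXX/XXO] end (terminal -1, O#4); searched OO./.XX/.XO to 7

X's best at [OO./.XX/.XO]: (0,2)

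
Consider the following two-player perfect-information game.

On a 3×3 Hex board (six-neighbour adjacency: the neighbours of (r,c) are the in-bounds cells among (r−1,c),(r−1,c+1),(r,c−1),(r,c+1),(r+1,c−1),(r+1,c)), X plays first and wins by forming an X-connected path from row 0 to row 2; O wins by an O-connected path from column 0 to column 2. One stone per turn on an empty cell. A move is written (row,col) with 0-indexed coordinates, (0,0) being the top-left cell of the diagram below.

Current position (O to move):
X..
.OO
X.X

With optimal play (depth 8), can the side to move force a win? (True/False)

O winning at [X../.OO/X.X]: True

p1 O@[X../.OO/X.X]: (0,1)[XO./.OO/X.X]-1 (0,2)[X.O/.OO/X.X]-1 (1,0)[X../OOO/X.X]+1* (2,1)[X../.OO/XOX]-1
p2 X@[X../OOO/X.X] terminal -1; root [X../.OO/X.X] d8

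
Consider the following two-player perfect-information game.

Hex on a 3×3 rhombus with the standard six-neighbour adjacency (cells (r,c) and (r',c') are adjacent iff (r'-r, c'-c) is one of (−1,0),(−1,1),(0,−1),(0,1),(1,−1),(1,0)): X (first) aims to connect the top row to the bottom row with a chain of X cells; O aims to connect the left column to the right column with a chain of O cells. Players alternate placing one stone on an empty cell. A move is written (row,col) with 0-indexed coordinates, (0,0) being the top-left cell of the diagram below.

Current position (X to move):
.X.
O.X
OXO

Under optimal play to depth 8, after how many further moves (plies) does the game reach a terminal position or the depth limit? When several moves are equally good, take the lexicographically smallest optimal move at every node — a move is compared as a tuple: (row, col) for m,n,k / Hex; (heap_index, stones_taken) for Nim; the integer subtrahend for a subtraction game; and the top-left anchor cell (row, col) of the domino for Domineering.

PV length from [.X./O.X/OXO]: 3 plies

p1 X@[.X./O.X/OXO]: (0,0)[XX./O.X/OXO]+1* (0,2)[.XX/O.X/OXO]+1 (1,1)[.X./OXX/OXO]+1
p2 O@[XX./O.X/OXO]: (0,2)[XXO/O.X/OXO]-1* (1,1)[XX./OOX/OXO]-1
p3 X@[XXO/O.X/OXO]: (1,1)[XXO/OXX/OXO]+1*
p4 O@[XXO/OXX/OXO] terminal -1; root [.X./O.X/OXO] d8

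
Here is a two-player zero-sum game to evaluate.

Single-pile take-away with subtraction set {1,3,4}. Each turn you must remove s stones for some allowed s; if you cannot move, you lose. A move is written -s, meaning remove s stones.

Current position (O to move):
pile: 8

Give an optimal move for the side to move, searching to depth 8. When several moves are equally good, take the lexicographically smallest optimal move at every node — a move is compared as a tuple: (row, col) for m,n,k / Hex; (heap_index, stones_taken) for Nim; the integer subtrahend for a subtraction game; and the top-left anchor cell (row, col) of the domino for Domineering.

O's best at [8]: -1

[8] O move#1: -1:+1/7*, -3:-1/5, -4:-1/4
[7] X move#2: -1:-1/6*, -3:-1/4, -4:-1/3
[6] O move#3: -1:-1/5, -3:-1/3, -4:+1/2*
[2] X move#4: -1:-1/1*
[1] O move#5: -1:+1/0*
[0] end (terminal -1, X#6); searched 8 to 8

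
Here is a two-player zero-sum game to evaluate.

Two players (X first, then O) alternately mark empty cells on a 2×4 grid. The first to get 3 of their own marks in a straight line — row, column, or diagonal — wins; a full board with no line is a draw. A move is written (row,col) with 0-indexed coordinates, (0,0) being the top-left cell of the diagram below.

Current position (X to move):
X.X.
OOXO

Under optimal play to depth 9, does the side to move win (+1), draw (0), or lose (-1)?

p1 X@[X.X./OOXO]: (0,1)[XXX./OOXO]+1* (0,3)[X.XX/OOXO]+0
p2 O@[XXX./OOXO] terminal -1; root [X.X./OOXO] d9

value(X.X./OOXO, X) = +1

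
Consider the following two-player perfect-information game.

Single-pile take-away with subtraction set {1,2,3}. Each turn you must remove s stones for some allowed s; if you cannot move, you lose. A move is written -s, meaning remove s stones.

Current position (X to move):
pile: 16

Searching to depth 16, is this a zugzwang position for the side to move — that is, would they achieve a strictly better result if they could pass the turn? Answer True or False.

zugzwang(16, X) = True

p1 X@[16]: -1[15]-1* -2[14]-1 -3[13]-1
p2 O@[15]: -1[14]-1 -2[13]-1 -3[12]+1*
p3 X@[12]: -1[11]-1* -2[10]-1 -3[9]-1
p4 O@[11]: -1[10]-1 -2[9]-1 -3[8]+1*
p5 X@[8]: -1[7]-1* -2[6]-1 -3[5]-1
p6 O@[7]: -1[6]-1 -2[5]-1 -3[4]+1*
p7 X@[4]: -1[3]-1* -2[2]-1 -3[1]-1
p8 O@[3]: -1[2]-1 -2[1]-1 -3[0]+1*
p9 X@[0] terminal -1; root [16] d16
pass branch (O moves first from the same position):
  | p1 O@[16]: -1[15]-1* -2[14]-1 -3[13]-1
  | p2 X@[15]: -1[14]-1 -2[13]-1 -3[12]+1*
  | p3 O@[12]: -1[11]-1* -2[10]-1 -3[9]-1
  | p4 X@[11]: -1[10]-1 -2[9]-1 -3[8]+1*
  | p5 O@[8]: -1[7]-1* -2[6]-1 -3[5]-1
  | p6 X@[7]: -1[6]-1 -2[5]-1 -3[4]+1*
  | p7 O@[4]: -1[3]-1* -2[2]-1 -3[1]-1
  | p8 X@[3]: -1[2]-1 -2[1]-1 -3[0]+1*
  | p9 O@[0] terminal -1; root [16] d16
X moving scores -1; X passing scores +1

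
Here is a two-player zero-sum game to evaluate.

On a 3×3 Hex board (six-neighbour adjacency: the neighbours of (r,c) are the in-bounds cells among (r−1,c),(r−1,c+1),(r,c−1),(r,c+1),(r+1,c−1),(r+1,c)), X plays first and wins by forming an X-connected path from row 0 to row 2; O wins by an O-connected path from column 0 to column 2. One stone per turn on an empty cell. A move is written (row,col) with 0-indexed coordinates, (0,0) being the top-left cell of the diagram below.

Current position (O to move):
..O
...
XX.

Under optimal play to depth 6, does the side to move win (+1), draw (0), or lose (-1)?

ply 1, O at ..O/.../XX. | (0,0)=-1→O.O/.../XX.; (0,1)=+1→.OO/.../XX.*; (1,0)=+1→..O/O../XX.; (1,1)=-1→..O/.O./XX.; (1,2)=-1→..O/..O/XX.; (2,2)=-1→..O/.../XXO
ply 2, X at .OO/.../XX. | (0,0)=-1→XOO/.../XX.*; (1,0)=-1→.OO/X../XX.; (1,1)=-1→.OO/.X./XX.; (1,2)=-1→.OO/..X/XX.; (2,2)=-1→.OO/.../XXX
ply 3, O at XOO/.../XX. | (1,0)=+1→XOO/O../XX.*; (1,1)=-1→XOO/.O./XX.; (1,2)=-1→XOO/..O/XX.; (2,2)=-1→XOO/.../XXO
ply 4: XOO/O../XX. is terminal -1 (X); from ..O/.../XX. depth 6

value(..O/.../XX., O) = +1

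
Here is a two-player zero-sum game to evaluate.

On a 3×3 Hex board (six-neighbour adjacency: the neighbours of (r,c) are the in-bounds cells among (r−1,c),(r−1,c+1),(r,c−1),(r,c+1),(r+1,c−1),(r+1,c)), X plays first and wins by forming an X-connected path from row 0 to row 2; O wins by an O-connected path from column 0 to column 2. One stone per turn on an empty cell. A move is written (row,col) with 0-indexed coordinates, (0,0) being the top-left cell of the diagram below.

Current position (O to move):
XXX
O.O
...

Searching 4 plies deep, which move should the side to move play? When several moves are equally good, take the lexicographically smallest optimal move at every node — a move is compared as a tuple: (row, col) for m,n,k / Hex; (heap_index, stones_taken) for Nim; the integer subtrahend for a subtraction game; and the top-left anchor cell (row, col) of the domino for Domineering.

O's best at [XXX/O.O/...]: (1,1)

ply 1, O at XXX/O.O/... | (1,1)=+1→XXX/OOO/...*; (2,0)=+1→XXX/O.O/O..; (2,1)=+1→XXX/O.O/.O.; (2,2)=-1→XXX/O.O/..O
ply 2: XXX/OOO/... is terminal -1 (X); from XXX/O.O/... depth 4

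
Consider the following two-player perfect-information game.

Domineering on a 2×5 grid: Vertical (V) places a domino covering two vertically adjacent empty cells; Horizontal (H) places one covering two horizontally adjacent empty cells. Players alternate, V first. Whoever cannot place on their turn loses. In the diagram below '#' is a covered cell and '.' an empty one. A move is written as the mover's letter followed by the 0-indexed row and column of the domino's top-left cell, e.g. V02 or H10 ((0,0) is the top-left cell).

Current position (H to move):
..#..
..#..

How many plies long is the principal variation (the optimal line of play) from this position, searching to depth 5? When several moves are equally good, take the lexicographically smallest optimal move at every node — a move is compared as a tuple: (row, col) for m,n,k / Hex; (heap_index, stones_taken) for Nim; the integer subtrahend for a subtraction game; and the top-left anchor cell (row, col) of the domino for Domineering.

PV length from [..#../..#..]: 4 plies

[..#../..#..] H move#1: H00:-1/###../..#..*, H03:-1/..###/..#.., H10:-1/..#../###.., H13:-1/..#../..###
[###../..#..] V move#2: V03:+1/####./..##.*, V04:+1/###.#/..#.#
[####./..##.] H move#3: H10:-1/####./####.*
[####./####.] V move#4: V04:+1/#####/#####*
[#####/#####] end (terminal -1, H#5); searched ..#../..#.. to 5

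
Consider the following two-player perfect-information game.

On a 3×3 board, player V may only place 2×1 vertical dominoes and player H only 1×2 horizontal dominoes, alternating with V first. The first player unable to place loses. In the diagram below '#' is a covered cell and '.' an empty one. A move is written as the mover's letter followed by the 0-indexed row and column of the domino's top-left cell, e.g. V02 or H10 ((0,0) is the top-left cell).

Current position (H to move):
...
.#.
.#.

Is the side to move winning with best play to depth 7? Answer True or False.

H winning at [.../.#./.#.]: False

[.../.#./.#.] H move#1: H00:-1/##./.#./.#.*, H01:-1/.##/.#./.#.
[##./.#./.#.] V move#2: V02:+1/###/.##/.#.*, V10:+1/##./##./##., V12:+1/##./.##/.##
[###/.##/.#.] end (terminal -1, H#3); searched .../.#./.#. to 7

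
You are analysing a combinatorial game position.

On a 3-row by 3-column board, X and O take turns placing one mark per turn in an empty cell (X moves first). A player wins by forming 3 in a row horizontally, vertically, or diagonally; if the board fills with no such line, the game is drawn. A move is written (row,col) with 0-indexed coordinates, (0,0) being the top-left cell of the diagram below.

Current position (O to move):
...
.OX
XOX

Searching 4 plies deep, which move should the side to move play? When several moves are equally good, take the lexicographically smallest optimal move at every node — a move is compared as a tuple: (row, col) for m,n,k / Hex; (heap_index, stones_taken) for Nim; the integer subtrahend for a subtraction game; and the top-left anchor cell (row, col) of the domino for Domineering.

ply 1, O at .../.OX/XOX | (0,0)=-1→O../.OX/XOX; (0,1)=+1→.O./.OX/XOX*; (0,2)=+0→..O/.OX/XOX; (1,0)=-1→.../OOX/XOX
ply 2: .O./.OX/XOX is terminal -1 (X); from .../.OX/XOX depth 4

O's best at [.../.OX/XOX]: (0,1)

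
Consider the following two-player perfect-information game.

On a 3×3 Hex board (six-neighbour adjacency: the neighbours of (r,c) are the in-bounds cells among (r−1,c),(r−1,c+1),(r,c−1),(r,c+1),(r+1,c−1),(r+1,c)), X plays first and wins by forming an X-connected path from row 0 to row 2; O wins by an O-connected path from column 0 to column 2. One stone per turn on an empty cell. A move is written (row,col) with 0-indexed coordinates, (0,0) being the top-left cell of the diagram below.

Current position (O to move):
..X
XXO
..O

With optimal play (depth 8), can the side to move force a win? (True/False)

p1 O@[..X/XXO/..O]: (0,0)[O.X/XXO/..O]-1* (0,1)[.OX/XXO/..O]-1 (2,0)[..X/XXO/O.O]-1 (2,1)[..X/XXO/.OO]-1
p2 X@[O.X/XXO/..O]: (0,1)[OXX/XXO/..O]+1* (2,0)[O.X/XXO/X.O]+1 (2,1)[O.X/XXO/.XO]+1
p3 O@[OXX/XXO/..O]: (2,0)[OXX/XXO/O.O]-1* (2,1)[OXX/XXO/.OO]-1
p4 X@[OXX/XXO/O.O]: (2,1)[OXX/XXO/OXO]+1*
p5 O@[OXX/XXO/OXO] terminal -1; root [..X/XXO/..O] d8

O winning at [..X/XXO/..O]: False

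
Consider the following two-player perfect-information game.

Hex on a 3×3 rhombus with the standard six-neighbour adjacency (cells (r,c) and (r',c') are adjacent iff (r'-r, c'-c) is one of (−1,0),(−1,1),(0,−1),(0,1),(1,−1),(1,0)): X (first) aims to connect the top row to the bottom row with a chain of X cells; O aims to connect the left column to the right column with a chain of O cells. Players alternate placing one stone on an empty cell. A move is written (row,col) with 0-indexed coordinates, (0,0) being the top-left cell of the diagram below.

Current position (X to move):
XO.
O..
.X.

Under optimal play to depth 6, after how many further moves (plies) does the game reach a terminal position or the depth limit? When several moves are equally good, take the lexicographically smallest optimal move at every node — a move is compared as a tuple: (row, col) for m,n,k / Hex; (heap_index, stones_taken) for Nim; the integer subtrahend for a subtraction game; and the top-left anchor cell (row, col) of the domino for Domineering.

PV length from [XO./O../.X.]: 3 plies

ply 1, X at XO./O../.X. | (0,2)=+1→XOX/O../.X.*; (1,1)=-1→XO./OX./.X.; (1,2)=-1→XO./O.X/.X.; (2,0)=-1→XO./O../XX.; (2,2)=-1→XO./O../.XX
ply 2, O at XOX/O../.X. | (1,1)=-1→XOX/OO./.X.*; (1,2)=-1→XOX/O.O/.X.; (2,0)=-1→XOX/O../OX.; (2,2)=-1→XOX/O../.XO
ply 3, X at XOX/OO./.X. | (1,2)=+1→XOX/OOX/.X.*; (2,0)=-1→XOX/OO./XX.; (2,2)=-1→XOX/OO./.XX
ply 4: XOX/OOX/.X. is terminal -1 (O); from XO./O../.X. depth 6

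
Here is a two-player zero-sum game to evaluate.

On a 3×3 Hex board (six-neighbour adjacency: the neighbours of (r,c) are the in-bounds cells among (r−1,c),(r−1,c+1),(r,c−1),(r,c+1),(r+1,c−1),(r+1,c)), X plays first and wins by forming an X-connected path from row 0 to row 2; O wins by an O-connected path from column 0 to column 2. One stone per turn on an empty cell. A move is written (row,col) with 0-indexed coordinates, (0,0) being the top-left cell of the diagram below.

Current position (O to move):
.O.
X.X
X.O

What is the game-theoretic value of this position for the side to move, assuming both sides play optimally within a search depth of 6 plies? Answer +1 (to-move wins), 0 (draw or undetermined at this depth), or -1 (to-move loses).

value(.O./X.X/X.O, O) = -1

[.O./X.X/X.O] O move#1: (0,0):-1/OO./X.X/X.O*, (0,2):-1/.OO/X.X/X.O, (1,1):-1/.O./XOX/X.O, (2,1):-1/.O./X.X/XOO
[OO./X.X/X.O] X move#2: (0,2):+1/OOX/X.X/X.O*, (1,1):-1/OO./XXX/X.O, (2,1):-1/OO./X.X/XXO
[OOX/X.X/X.O] O move#3: (1,1):-1/OOX/XOX/X.O*, (2,1):-1/OOX/X.X/XOO
[OOX/XOX/X.O] X move#4: (2,1):+1/OOX/XOX/XXO*
[OOX/XOX/XXO] end (terminal -1, O#5); searched .O./X.X/X.O to 6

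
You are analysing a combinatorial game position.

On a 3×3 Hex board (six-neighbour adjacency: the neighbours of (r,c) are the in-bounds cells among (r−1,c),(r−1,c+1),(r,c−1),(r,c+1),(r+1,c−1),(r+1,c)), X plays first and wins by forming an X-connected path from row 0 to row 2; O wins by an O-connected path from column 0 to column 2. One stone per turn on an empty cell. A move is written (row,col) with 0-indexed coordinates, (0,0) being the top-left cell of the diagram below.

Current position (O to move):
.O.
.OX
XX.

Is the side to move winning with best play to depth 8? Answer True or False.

O winning at [.O./.OX/XX.]: True

[.O./.OX/XX.] O move#1: (0,0):-1/OO./.OX/XX., (0,2):+1/.OO/.OX/XX.*, (1,0):-1/.O./OOX/XX., (2,2):-1/.O./.OX/XXO
[.OO/.OX/XX.] X move#2: (0,0):-1/XOO/.OX/XX.*, (1,0):-1/.OO/XOX/XX., (2,2):-1/.OO/.OX/XXX
[XOO/.OX/XX.] O move#3: (1,0):+1/XOO/OOX/XX.*, (2,2):-1/XOO/.OX/XXO
[XOO/OOX/XX.] end (terminal -1, X#4); searched .O./.OX/XX. to 8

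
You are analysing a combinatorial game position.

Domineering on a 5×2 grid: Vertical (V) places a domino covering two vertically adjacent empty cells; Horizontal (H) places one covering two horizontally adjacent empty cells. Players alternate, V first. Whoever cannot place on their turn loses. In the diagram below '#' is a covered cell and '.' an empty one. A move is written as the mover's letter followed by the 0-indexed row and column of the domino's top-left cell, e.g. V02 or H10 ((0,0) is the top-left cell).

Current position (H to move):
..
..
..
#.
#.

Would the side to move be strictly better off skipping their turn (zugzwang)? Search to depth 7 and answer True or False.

zugzwang(../../../#./#., H) = False

ply 1, H at ../../../#./#. | H00=-1→##/../../#./#.; H10=+1→../##/../#./#.*; H20=-1→../../##/#./#.
ply 2, V at ../##/../#./#. | V21=-1→../##/.#/##/#.*; V31=-1→../##/../##/##
ply 3, H at ../##/.#/##/#. | H00=+1→##/##/.#/##/#.*
ply 4: ##/##/.#/##/#. is terminal -1 (V); from ../../../#./#. depth 7
suppose H passes — search the same position with V to move:
pass> ply 1, V at ../../../#./#. | V00=+1→#./#./../#./#.*; V01=+1→.#/.#/../#./#.; V10=+1→../#./#./#./#.; V11=+1→../.#/.#/#./#.; V21=-1→../../.#/##/#.; V31=-1→../../../##/##
pass> ply 2, H at #./#./../#./#. | H20=-1→#./#./##/#./#.*
pass> ply 3, V at #./#./##/#./#. | V01=+1→##/##/##/#./#.*; V31=+1→#./#./##/##/##
pass> ply 4: ##/##/##/#./#. is terminal -1 (H); from ../../../#./#. depth 7
for H: play +1, pass -1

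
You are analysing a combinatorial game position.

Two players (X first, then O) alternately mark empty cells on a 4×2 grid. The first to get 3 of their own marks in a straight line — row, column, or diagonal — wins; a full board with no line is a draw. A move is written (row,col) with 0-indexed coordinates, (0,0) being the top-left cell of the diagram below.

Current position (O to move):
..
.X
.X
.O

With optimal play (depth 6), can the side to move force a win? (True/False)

ply 1, O at ../.X/.X/.O | (0,0)=-1→O./.X/.X/.O; (0,1)=+0→.O/.X/.X/.O*; (1,0)=-1→../OX/.X/.O; (2,0)=-1→../.X/OX/.O; (3,0)=-1→../.X/.X/OO
ply 2, X at .O/.X/.X/.O | (0,0)=+0→XO/.X/.X/.O*; (1,0)=+0→.O/XX/.X/.O; (2,0)=+0→.O/.X/XX/.O; (3,0)=+0→.O/.X/.X/XO
ply 3, O at XO/.X/.X/.O | (1,0)=+0→XO/OX/.X/.O*; (2,0)=+0→XO/.X/OX/.O; (3,0)=+0→XO/.X/.X/OO
ply 4, X at XO/OX/.X/.O | (2,0)=+0→XO/OX/XX/.O*; (3,0)=+0→XO/OX/.X/XO
ply 5, O at XO/OX/XX/.O | (3,0)=+0→XO/OX/XX/OO*
ply 6: XO/OX/XX/OO is terminal +0 (X); from ../.X/.X/.O depth 6

O winning at [../.X/.X/.O]: False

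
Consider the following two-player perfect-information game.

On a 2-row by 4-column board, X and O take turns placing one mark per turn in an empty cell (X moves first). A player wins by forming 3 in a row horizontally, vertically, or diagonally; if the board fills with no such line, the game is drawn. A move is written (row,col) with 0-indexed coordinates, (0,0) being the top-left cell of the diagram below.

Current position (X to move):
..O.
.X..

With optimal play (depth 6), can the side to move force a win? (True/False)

X winning at [..O./.X..]: True

p1 X@[..O./.X..]: (0,0)[X.O./.X..]+0 (0,1)[.XO./.X..]+0 (0,3)[..OX/.X..]+0 (1,0)[..O./XX..]+0 (1,2)[..O./.XX.]+1* (1,3)[..O./.X.X]+0
p2 O@[..O./.XX.]: (0,0)[O.O./.XX.]-1* (0,1)[.OO./.XX.]-1 (0,3)[..OO/.XX.]-1 (1,0)[..O./OXX.]-1 (1,3)[..O./.XXO]-1
p3 X@[O.O./.XX.]: (0,1)[OXO./.XX.]+1* (0,3)[O.OX/.XX.]-1 (1,0)[O.O./XXX.]+1 (1,3)[O.O./.XXX]+1
p4 O@[OXO./.XX.]: (0,3)[OXOO/.XX.]-1* (1,0)[OXO./OXX.]-1 (1,3)[OXO./.XXO]-1
p5 X@[OXOO/.XX.]: (1,0)[OXOO/XXX.]+1* (1,3)[OXOO/.XXX]+1
p6 O@[OXOO/XXX.] terminal -1; root [..O./.X..] d6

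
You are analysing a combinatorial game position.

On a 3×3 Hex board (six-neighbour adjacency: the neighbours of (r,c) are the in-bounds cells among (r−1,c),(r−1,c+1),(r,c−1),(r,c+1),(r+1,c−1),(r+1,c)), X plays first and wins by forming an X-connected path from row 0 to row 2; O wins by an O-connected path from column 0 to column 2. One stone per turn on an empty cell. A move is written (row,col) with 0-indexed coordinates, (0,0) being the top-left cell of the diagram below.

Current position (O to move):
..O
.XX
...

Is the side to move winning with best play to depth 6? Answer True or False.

[..O/.XX/...] O move#1: (0,0):-1/O.O/.XX/..., (0,1):+1/.OO/.XX/...*, (1,0):-1/..O/OXX/..., (2,0):-1/..O/.XX/O.., (2,1):-1/..O/.XX/.O., (2,2):-1/..O/.XX/..O
[.OO/.XX/...] X move#2: (0,0):-1/XOO/.XX/...*, (1,0):-1/.OO/XXX/..., (2,0):-1/.OO/.XX/X.., (2,1):-1/.OO/.XX/.X., (2,2):-1/.OO/.XX/..X
[XOO/.XX/...] O move#3: (1,0):+1/XOO/OXX/...*, (2,0):-1/XOO/.XX/O.., (2,1):-1/XOO/.XX/.O., (2,2):-1/XOO/.XX/..O
[XOO/OXX/...] end (terminal -1, X#4); searched ..O/.XX/... to 6

O winning at [..O/.XX/...]: True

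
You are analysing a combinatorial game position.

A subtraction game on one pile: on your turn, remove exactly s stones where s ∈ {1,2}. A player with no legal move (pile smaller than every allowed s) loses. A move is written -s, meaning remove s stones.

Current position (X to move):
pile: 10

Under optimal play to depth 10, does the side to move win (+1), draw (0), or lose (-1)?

value(10, X) = +1

ply 1, X at 10 | -1=+1→9*; -2=-1→8
ply 2, O at 9 | -1=-1→8*; -2=-1→7
ply 3, X at 8 | -1=-1→7; -2=+1→6*
ply 4, O at 6 | -1=-1→5*; -2=-1→4
ply 5, X at 5 | -1=-1→4; -2=+1→3*
ply 6, O at 3 | -1=-1→2*; -2=-1→1
ply 7, X at 2 | -1=-1→1; -2=+1→0*
ply 8: 0 is terminal -1 (O); from 10 depth 10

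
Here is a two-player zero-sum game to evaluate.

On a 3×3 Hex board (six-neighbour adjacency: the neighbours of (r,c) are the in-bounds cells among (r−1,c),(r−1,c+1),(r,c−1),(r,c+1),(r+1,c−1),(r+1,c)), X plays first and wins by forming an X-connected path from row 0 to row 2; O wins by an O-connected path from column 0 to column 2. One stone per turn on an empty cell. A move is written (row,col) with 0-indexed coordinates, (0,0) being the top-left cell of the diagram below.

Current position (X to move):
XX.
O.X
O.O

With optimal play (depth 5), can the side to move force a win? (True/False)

ply 1, X at XX./O.X/O.O | (0,2)=-1→XXX/O.X/O.O; (1,1)=-1→XX./OXX/O.O; (2,1)=+1→XX./O.X/OXO*
ply 2, O at XX./O.X/OXO | (0,2)=-1→XXO/O.X/OXO*; (1,1)=-1→XX./OOX/OXO
ply 3, X at XXO/O.X/OXO | (1,1)=+1→XXO/OXX/OXO*
ply 4: XXO/OXX/OXO is terminal -1 (O); from XX./O.X/O.O depth 5

X winning at [XX./O.X/O.O]: True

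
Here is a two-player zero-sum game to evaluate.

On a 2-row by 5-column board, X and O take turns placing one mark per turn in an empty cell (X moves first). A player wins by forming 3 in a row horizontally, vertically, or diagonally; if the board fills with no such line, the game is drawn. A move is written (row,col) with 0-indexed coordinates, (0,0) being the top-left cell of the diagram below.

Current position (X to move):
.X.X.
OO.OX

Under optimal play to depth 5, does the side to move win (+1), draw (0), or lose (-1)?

[.X.X./OO.OX] X move#1: (0,0):-1/XX.X./OO.OX, (0,2):+1/.XXX./OO.OX*, (0,4):-1/.X.XX/OO.OX, (1,2):+0/.X.X./OOXOX
[.XXX./OO.OX] end (terminal -1, O#2); searched .X.X./OO.OX to 5

value(.X.X./OO.OX, X) = +1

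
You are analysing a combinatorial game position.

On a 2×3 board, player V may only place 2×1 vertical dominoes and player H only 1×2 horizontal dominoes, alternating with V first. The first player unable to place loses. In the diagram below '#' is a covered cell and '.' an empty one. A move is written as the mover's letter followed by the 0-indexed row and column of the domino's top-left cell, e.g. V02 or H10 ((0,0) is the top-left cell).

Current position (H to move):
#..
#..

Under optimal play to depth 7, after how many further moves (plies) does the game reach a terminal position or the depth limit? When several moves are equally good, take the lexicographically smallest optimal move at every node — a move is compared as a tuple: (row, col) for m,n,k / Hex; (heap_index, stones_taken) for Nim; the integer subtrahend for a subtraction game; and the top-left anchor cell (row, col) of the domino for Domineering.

p1 H@[#../#..]: H01[###/#..]+1* H11[#../###]+1
p2 V@[###/#..] terminal -1; root [#../#..] d7

PV length from [#../#..]: 1 ply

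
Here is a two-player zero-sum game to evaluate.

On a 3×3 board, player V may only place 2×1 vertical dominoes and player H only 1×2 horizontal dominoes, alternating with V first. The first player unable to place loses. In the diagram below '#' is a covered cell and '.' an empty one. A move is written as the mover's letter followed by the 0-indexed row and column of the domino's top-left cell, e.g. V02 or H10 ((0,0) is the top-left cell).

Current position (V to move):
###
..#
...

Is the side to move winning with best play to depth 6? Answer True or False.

V winning at [###/..#/...]: True

[###/..#/...] V move#1: V10:-1/###/#.#/#.., V11:+1/###/.##/.#.*
[###/.##/.#.] end (terminal -1, H#2); searched ###/..#/... to 6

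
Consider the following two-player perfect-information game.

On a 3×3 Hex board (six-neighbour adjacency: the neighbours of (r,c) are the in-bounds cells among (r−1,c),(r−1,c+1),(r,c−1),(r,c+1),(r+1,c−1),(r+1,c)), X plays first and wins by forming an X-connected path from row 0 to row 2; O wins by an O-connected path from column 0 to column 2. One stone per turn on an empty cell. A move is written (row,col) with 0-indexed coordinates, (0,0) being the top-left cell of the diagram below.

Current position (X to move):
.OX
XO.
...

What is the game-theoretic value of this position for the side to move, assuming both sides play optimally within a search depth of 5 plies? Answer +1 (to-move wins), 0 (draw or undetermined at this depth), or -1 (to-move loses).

value(.OX/XO./..., X) = +1

p1 X@[.OX/XO./...]: (0,0)[XOX/XO./...]+1* (1,2)[.OX/XOX/...]+1 (2,0)[.OX/XO./X..]+1 (2,1)[.OX/XO./.X.]-1 (2,2)[.OX/XO./..X]-1
p2 O@[XOX/XO./...]: (1,2)[XOX/XOO/...]-1* (2,0)[XOX/XO./O..]-1 (2,1)[XOX/XO./.O.]-1 (2,2)[XOX/XO./..O]-1
p3 X@[XOX/XOO/...]: (2,0)[XOX/XOO/X..]+1* (2,1)[XOX/XOO/.X.]-1 (2,2)[XOX/XOO/..X]-1
p4 O@[XOX/XOO/X..] terminal -1; root [.OX/XO./...] d5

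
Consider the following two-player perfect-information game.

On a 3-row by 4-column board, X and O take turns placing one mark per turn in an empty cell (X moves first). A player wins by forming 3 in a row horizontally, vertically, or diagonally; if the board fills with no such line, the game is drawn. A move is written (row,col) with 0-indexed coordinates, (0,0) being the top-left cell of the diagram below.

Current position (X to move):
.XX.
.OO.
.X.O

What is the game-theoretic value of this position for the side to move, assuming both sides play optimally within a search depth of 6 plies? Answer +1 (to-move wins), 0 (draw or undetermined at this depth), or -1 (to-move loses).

value(.XX./.OO./.X.O, X) = +1

ply 1, X at .XX./.OO./.X.O | (0,0)=+1→XXX./.OO./.X.O*; (0,3)=+1→.XXX/.OO./.X.O; (1,0)=-1→.XX./XOO./.X.O; (1,3)=-1→.XX./.OOX/.X.O; (2,0)=-1→.XX./.OO./XX.O; (2,2)=-1→.XX./.OO./.XXO
ply 2: XXX./.OO./.X.O is terminal -1 (O); from .XX./.OO./.X.O depth 6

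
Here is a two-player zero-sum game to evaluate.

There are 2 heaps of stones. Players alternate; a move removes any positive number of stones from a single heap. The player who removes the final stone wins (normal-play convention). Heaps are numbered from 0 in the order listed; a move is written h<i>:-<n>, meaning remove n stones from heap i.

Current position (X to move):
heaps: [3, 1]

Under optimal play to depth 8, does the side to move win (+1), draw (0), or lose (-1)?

p1 X@[(3,1)]: h0:-1[(2,1)]-1 h0:-2[(1,1)]+1* h0:-3[(0,1)]-1 h1:-1[(3,0)]-1
p2 O@[(1,1)]: h0:-1[(0,1)]-1* h1:-1[(1,0)]-1
p3 X@[(0,1)]: h1:-1[(0,0)]+1*
p4 O@[(0,0)] terminal -1; root [(3,1)] d8

value((3,1), X) = +1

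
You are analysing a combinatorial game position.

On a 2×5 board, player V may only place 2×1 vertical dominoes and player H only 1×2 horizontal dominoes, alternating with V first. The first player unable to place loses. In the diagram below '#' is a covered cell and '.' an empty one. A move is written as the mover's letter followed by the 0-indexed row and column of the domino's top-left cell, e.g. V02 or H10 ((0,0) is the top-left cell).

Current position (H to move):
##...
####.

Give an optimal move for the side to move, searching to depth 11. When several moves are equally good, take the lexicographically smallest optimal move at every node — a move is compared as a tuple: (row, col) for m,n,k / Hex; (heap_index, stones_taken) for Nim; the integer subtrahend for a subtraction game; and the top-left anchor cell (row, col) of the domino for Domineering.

H's best at [##.../####.]: H03

p1 H@[##.../####.]: H02[####./####.]-1 H03[##.##/####.]+1*
p2 V@[##.##/####.] terminal -1; root [##.../####.] d11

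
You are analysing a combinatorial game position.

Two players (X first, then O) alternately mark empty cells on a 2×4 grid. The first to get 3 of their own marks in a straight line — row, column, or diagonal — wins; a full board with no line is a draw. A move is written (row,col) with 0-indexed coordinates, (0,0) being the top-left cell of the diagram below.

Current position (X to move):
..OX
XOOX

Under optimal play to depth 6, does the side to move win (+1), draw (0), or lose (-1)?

value(..OX/XOOX, X) = 0

[..OX/XOOX] X move#1: (0,0):+0/X.OX/XOOX*, (0,1):+0/.XOX/XOOX
[X.OX/XOOX] O move#2: (0,1):+0/XOOX/XOOX*
[XOOX/XOOX] end (terminal +0, X#3); searched ..OX/XOOX to 6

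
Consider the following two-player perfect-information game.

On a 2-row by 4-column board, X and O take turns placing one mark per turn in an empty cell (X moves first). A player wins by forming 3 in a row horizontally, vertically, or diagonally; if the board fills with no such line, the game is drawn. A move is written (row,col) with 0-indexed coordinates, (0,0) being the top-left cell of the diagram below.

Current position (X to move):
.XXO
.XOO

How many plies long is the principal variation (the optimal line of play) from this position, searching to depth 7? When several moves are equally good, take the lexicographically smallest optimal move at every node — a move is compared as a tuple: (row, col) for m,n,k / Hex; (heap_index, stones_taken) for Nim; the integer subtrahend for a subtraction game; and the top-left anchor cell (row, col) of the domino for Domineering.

[.XXO/.XOO] X move#1: (0,0):+1/XXXO/.XOO*, (1,0):+0/.XXO/XXOO
[XXXO/.XOO] end (terminal -1, O#2); searched .XXO/.XOO to 7

PV length from [.XXO/.XOO]: 1 ply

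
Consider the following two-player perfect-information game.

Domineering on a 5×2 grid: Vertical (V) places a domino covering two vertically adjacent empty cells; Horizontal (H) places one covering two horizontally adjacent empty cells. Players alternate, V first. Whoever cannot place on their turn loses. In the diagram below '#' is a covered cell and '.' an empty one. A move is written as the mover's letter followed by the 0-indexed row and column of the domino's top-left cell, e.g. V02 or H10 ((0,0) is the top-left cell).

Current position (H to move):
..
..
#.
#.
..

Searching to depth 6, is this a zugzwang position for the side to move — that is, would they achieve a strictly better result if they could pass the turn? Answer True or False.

[../../#./#./..] H move#1: H00:+1/##/../#./#./..*, H10:+1/../##/#./#./.., H40:-1/../../#./#./##
[##/../#./#./..] V move#2: V11:-1/##/.#/##/#./..*, V21:-1/##/../##/##/.., V31:-1/##/../#./##/.#
[##/.#/##/#./..] H move#3: H40:+1/##/.#/##/#./##*
[##/.#/##/#./##] end (terminal -1, V#4); searched ../../#./#./.. to 6
pass branch (V moves first from the same position):
  | [../../#./#./..] V move#1: V00:+1/#./#./#./#./..*, V01:+1/.#/.#/#./#./.., V11:+1/../.#/##/#./.., V21:-1/../../##/##/.., V31:-1/../../#./##/.#
  | [#./#./#./#./..] H move#2: H40:-1/#./#./#./#./##*
  | [#./#./#./#./##] V move#3: V01:+1/##/##/#./#./##*, V11:+1/#./##/##/#./##, V21:+1/#./#./##/##/##
  | [##/##/#./#./##] end (terminal -1, H#4); searched ../../#./#./.. to 6
H moving scores +1; H passing scores -1

zugzwang(../../#./#./.., H) = False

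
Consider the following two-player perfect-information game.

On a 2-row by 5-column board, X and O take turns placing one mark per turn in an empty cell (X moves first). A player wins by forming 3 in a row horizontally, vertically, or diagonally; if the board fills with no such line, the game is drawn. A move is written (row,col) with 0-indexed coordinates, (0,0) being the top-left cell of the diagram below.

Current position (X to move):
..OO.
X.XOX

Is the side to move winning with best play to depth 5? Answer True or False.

X winning at [..OO./X.XOX]: True

ply 1, X at ..OO./X.XOX | (0,0)=-1→X.OO./X.XOX; (0,1)=-1→.XOO./X.XOX; (0,4)=-1→..OOX/X.XOX; (1,1)=+1→..OO./XXXOX*
ply 2: ..OO./XXXOX is terminal -1 (O); from ..OO./X.XOX depth 5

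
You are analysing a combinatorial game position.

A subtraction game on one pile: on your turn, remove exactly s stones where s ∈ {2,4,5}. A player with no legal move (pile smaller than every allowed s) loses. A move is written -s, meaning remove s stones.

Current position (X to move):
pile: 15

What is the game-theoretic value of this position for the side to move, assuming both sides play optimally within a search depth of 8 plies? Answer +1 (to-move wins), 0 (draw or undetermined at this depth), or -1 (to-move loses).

value(15, X) = -1

p1 X@[15]: -2[13]-1* -4[11]-1 -5[10]-1
p2 O@[13]: -2[11]-1 -4[9]-1 -5[8]+1*
p3 X@[8]: -2[6]-1* -4[4]-1 -5[3]-1
p4 O@[6]: -2[4]-1 -4[2]-1 -5[1]+1*
p5 X@[1] terminal -1; root [15] d8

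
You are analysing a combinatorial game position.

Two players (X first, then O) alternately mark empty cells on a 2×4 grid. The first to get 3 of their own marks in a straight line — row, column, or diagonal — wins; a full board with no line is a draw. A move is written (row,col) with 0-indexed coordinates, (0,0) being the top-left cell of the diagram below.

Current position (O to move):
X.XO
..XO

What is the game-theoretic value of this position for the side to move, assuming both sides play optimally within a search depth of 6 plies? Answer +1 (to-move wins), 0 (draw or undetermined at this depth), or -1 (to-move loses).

[X.XO/..XO] O move#1: (0,1):+0/XOXO/..XO*, (1,0):-1/X.XO/O.XO, (1,1):-1/X.XO/.OXO
[XOXO/..XO] X move#2: (1,0):+0/XOXO/X.XO*, (1,1):+0/XOXO/.XXO
[XOXO/X.XO] O move#3: (1,1):+0/XOXO/XOXO*
[XOXO/XOXO] end (terminal +0, X#4); searched X.XO/..XO to 6

value(X.XO/..XO, O) = 0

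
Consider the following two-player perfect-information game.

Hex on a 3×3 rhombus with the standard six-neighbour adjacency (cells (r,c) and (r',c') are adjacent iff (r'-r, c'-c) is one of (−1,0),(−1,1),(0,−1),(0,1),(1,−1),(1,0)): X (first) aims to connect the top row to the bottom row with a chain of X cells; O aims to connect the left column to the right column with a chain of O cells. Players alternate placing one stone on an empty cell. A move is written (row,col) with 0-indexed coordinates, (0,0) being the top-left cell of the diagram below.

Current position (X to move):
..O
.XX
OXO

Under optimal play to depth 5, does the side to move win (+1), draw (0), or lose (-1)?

value(..O/.XX/OXO, X) = +1

[..O/.XX/OXO] X move#1: (0,0):+1/X.O/.XX/OXO*, (0,1):+1/.XO/.XX/OXO, (1,0):+1/..O/XXX/OXO
[X.O/.XX/OXO] O move#2: (0,1):-1/XOO/.XX/OXO*, (1,0):-1/X.O/OXX/OXO
[XOO/.XX/OXO] X move#3: (1,0):+1/XOO/XXX/OXO*
[XOO/XXX/OXO] end (terminal -1, O#4); searched ..O/.XX/OXO to 5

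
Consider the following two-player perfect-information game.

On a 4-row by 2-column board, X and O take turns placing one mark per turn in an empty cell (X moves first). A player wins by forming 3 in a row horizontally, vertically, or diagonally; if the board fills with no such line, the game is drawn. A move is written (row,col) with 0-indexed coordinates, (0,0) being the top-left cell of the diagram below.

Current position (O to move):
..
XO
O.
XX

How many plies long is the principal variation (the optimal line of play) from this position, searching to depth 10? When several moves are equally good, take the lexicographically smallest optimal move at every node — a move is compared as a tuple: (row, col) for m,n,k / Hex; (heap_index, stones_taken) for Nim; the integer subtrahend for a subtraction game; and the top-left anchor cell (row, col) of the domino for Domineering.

[../XO/O./XX] O move#1: (0,0):+0/O./XO/O./XX*, (0,1):+0/.O/XO/O./XX, (2,1):+0/../XO/OO/XX
[O./XO/O./XX] X move#2: (0,1):+0/OX/XO/O./XX*, (2,1):+0/O./XO/OX/XX
[OX/XO/O./XX] O move#3: (2,1):+0/OX/XO/OO/XX*
[OX/XO/OO/XX] end (terminal +0, X#4); searched ../XO/O./XX to 10

PV length from [../XO/O./XX]: 3 plies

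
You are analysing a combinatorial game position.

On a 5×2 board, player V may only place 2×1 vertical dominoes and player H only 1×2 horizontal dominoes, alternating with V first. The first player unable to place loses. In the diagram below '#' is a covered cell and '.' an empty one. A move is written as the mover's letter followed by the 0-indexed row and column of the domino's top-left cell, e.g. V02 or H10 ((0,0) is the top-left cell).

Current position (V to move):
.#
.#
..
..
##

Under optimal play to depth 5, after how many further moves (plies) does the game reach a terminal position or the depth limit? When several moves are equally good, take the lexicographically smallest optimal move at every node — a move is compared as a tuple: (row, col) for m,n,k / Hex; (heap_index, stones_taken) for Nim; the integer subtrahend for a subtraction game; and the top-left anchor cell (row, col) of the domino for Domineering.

PV length from [.#/.#/../../##]: 1 ply

[.#/.#/../../##] V move#1: V00:-1/##/##/../../##, V10:-1/.#/##/#./../##, V20:+1/.#/.#/#./#./##*, V21:+1/.#/.#/.#/.#/##
[.#/.#/#./#./##] end (terminal -1, H#2); searched .#/.#/../../## to 5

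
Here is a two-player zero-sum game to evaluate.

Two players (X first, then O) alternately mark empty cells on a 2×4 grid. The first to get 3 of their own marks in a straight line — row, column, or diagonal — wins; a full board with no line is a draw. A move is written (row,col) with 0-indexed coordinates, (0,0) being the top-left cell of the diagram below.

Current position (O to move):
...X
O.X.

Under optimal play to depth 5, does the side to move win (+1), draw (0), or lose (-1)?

value(...X/O.X., O) = 0

ply 1, O at ...X/O.X. | (0,0)=+0→O..X/O.X.*; (0,1)=+0→.O.X/O.X.; (0,2)=+0→..OX/O.X.; (1,1)=+0→...X/OOX.; (1,3)=+0→...X/O.XO
ply 2, X at O..X/O.X. | (0,1)=+0→OX.X/O.X.*; (0,2)=+0→O.XX/O.X.; (1,1)=+0→O..X/OXX.; (1,3)=+0→O..X/O.XX
ply 3, O at OX.X/O.X. | (0,2)=+0→OXOX/O.X.*; (1,1)=-1→OX.X/OOX.; (1,3)=-1→OX.X/O.XO
ply 4, X at OXOX/O.X. | (1,1)=+0→OXOX/OXX.*; (1,3)=+0→OXOX/O.XX
ply 5, O at OXOX/OXX. | (1,3)=+0→OXOX/OXXO*
ply 6: OXOX/OXXO is terminal +0 (X); from ...X/O.X. depth 5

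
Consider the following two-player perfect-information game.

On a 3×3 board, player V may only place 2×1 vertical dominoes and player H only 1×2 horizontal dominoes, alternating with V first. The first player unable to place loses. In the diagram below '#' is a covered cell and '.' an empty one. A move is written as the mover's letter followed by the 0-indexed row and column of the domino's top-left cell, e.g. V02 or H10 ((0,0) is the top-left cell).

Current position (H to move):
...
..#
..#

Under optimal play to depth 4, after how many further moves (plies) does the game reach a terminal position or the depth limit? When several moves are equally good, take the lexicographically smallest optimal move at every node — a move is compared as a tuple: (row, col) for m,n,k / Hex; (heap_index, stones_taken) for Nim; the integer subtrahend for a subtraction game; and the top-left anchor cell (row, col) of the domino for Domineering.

p1 H@[.../..#/..#]: H00[##./..#/..#]-1 H01[.##/..#/..#]-1 H10[.../###/..#]+1* H20[.../..#/###]-1
p2 V@[.../###/..#] terminal -1; root [.../..#/..#] d4

PV length from [.../..#/..#]: 1 ply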